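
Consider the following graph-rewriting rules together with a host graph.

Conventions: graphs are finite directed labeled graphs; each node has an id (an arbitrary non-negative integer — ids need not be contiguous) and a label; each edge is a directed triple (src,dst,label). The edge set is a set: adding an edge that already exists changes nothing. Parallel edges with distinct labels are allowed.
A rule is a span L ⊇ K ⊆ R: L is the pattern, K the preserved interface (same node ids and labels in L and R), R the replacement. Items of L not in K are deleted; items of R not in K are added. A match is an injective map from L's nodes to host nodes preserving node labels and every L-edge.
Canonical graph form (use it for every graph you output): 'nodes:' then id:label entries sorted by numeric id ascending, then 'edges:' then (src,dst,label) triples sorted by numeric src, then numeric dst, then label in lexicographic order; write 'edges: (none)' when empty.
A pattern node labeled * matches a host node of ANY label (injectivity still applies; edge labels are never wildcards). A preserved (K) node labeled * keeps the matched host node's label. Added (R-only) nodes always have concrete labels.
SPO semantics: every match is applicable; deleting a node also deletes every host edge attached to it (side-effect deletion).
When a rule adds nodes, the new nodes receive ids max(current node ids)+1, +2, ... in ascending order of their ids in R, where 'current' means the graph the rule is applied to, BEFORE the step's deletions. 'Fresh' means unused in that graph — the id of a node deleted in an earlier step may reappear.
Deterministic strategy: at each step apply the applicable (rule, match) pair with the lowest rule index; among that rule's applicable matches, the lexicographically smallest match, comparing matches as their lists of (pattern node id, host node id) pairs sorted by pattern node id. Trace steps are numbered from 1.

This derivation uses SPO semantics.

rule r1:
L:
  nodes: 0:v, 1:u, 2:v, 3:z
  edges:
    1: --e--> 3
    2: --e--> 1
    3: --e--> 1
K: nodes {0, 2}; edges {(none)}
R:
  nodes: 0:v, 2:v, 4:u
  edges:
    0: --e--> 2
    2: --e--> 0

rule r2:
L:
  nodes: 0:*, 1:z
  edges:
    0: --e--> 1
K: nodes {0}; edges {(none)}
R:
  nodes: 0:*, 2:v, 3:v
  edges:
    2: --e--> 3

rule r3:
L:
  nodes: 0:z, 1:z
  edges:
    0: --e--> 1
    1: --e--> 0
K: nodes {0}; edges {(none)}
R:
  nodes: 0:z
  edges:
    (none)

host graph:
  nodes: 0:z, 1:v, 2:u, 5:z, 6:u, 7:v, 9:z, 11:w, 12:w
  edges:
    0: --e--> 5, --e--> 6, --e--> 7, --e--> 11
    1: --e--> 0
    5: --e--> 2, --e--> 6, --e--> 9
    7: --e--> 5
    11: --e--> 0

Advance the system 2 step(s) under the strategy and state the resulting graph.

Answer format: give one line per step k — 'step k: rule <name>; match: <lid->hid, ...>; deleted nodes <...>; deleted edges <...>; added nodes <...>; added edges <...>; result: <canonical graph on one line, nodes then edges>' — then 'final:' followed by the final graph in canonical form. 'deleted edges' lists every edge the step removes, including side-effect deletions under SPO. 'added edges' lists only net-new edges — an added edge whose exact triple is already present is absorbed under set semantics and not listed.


step 1: rule r2; match: 0->0, 1->5; deleted nodes 5; deleted edges (0,5,e); (5,2,e); (5,6,e); (5,9,e); (7,5,e); added nodes 13, 14; added edges (13,14,e); result: nodes: 0:z, 1:v, 2:u, 6:u, 7:v, 9:z, 11:w, 12:w, 13:v, 14:v edges: (0,6,e); (0,7,e); (0,11,e); (1,0,e); (11,0,e); (13,14,e)
step 2: rule r2; match: 0->1, 1->0; deleted nodes 0; deleted edges (0,6,e); (0,7,e); (0,11,e); (1,0,e); (11,0,e); added nodes 15, 16; added edges (15,16,e); result: nodes: 1:v, 2:u, 6:u, 7:v, 9:z, 11:w, 12:w, 13:v, 14:v, 15:v, 16:v edges: (13,14,e); (15,16,e)
final:
nodes: 1:v, 2:u, 6:u, 7:v, 9:z, 11:w, 12:w, 13:v, 14:v, 15:v, 16:v
edges: (13,14,e); (15,16,e)


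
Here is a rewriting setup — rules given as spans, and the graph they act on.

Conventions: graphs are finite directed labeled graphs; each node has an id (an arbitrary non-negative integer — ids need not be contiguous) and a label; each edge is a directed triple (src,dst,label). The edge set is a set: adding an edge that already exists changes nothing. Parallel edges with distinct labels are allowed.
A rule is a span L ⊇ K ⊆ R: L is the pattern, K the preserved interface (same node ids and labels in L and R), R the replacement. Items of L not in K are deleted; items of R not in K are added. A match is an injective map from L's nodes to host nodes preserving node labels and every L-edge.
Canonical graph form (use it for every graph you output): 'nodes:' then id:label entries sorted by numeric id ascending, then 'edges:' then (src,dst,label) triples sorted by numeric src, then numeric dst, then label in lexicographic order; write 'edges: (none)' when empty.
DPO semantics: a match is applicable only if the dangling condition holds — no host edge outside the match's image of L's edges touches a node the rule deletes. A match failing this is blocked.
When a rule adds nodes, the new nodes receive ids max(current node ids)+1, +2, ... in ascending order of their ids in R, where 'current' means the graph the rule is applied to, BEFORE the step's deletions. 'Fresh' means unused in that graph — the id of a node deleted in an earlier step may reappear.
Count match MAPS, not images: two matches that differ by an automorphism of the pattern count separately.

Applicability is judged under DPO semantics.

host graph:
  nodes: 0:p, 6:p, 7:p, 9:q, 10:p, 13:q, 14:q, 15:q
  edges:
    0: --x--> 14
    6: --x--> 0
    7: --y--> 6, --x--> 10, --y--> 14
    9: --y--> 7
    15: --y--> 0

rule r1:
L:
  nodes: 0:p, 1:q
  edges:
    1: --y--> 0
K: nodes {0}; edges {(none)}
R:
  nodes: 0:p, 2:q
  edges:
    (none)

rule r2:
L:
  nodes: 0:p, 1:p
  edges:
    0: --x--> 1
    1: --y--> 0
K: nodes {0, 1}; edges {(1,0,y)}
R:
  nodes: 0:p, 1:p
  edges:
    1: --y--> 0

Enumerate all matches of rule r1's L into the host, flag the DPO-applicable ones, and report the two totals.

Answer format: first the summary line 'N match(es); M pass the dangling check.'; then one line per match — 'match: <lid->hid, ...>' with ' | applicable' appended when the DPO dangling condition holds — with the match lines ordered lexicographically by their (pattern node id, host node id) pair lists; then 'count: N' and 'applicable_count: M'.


2 match(es); 2 pass the dangling check.
match: 0->0, 1->15 | applicable
match: 0->7, 1->9 | applicable
count: 2
applicable_count: 2


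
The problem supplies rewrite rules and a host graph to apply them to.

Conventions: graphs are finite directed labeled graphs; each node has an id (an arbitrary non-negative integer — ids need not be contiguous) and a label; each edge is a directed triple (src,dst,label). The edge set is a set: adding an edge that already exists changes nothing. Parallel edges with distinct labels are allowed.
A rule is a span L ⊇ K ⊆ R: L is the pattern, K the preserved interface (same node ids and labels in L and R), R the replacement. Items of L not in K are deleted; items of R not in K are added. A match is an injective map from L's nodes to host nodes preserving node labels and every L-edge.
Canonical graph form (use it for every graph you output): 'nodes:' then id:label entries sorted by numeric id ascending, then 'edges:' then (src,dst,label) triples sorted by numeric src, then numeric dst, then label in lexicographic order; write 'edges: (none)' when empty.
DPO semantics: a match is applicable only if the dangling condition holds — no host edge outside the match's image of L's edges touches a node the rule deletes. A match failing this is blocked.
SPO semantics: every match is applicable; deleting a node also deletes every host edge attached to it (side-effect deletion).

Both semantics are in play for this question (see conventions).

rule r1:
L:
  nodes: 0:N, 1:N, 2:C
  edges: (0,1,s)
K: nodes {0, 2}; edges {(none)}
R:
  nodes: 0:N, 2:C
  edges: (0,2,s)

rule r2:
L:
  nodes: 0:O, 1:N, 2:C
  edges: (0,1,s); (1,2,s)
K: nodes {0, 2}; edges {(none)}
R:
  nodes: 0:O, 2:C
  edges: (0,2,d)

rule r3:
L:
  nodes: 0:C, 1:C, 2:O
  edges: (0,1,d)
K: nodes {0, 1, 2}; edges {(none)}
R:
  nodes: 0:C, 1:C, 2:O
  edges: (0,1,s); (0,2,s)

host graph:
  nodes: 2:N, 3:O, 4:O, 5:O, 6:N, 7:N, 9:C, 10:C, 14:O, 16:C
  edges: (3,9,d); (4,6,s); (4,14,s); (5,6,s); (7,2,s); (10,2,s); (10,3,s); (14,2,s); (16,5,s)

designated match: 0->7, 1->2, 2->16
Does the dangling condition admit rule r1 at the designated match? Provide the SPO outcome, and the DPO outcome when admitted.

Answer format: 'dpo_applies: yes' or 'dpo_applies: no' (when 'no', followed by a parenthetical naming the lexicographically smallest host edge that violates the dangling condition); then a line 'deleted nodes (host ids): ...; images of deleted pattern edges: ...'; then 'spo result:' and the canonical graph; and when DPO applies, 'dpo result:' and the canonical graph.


dpo_applies: no
(the rule deletes node 2, which keeps host edge (10,2,s) outside the match image — the dangling condition fails, DPO blocks; SPO proceeds and side-deletes such edges)
deleted nodes (host ids): 2; images of deleted pattern edges: (7,2,s)
spo result:
nodes: 3:O, 4:O, 5:O, 6:N, 7:N, 9:C, 10:C, 14:O, 16:C
edges: (3,9,d); (4,6,s); (4,14,s); (5,6,s); (7,16,s); (10,3,s); (16,5,s)


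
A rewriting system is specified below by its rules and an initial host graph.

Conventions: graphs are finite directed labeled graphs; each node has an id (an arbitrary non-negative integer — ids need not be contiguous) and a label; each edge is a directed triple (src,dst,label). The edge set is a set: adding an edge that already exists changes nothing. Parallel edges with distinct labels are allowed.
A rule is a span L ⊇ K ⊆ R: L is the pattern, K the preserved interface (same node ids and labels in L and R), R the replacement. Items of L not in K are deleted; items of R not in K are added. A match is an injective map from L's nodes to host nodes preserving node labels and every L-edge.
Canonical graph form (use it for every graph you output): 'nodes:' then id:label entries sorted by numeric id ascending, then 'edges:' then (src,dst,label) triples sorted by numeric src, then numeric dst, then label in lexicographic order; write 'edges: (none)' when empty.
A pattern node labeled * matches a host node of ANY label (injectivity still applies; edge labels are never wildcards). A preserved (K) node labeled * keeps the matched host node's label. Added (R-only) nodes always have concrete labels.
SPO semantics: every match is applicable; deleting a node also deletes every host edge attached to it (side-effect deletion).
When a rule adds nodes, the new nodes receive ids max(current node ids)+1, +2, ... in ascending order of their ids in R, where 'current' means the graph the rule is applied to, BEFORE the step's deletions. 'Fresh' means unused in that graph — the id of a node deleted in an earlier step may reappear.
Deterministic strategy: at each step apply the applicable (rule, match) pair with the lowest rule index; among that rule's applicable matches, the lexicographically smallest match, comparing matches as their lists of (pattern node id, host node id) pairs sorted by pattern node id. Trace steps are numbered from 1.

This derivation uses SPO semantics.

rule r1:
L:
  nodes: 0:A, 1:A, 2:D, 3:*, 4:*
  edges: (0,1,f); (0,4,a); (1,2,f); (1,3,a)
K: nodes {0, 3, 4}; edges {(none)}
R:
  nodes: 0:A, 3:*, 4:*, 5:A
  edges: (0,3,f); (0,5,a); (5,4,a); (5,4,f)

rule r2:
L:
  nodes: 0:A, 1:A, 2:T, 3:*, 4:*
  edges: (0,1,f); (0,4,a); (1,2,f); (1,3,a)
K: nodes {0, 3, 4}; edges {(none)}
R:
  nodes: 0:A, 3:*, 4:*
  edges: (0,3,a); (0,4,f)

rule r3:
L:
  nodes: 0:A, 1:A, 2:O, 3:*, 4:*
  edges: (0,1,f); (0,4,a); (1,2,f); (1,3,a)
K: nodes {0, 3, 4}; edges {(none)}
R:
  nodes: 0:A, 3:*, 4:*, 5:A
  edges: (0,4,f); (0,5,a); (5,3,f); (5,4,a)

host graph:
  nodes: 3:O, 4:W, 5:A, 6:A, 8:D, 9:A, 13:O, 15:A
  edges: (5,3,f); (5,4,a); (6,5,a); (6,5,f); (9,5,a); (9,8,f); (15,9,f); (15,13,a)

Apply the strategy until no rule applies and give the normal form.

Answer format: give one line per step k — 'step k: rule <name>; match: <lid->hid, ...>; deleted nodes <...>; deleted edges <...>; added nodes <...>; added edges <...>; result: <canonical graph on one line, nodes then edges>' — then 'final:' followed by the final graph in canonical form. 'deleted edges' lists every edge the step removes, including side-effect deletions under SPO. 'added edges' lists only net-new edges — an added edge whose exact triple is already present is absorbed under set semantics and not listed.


step 1: rule r1; match: 0->15, 1->9, 2->8, 3->5, 4->13; deleted nodes 8, 9; deleted edges (9,5,a); (9,8,f); (15,9,f); (15,13,a); added nodes 16; added edges (15,5,f); (15,16,a); (16,13,a); (16,13,f); result: nodes: 3:O, 4:W, 5:A, 6:A, 13:O, 15:A, 16:A edges: (5,3,f); (5,4,a); (6,5,a); (6,5,f); (15,5,f); (15,16,a); (16,13,a); (16,13,f)
step 2: rule r3; match: 0->15, 1->5, 2->3, 3->4, 4->16; deleted nodes 3, 5; deleted edges (5,3,f); (5,4,a); (6,5,a); (6,5,f); (15,5,f); (15,16,a); added nodes 17; added edges (15,16,f); (15,17,a); (17,4,f); (17,16,a); result: nodes: 4:W, 6:A, 13:O, 15:A, 16:A, 17:A edges: (15,16,f); (15,17,a); (16,13,a); (16,13,f); (17,4,f); (17,16,a)
final:
nodes: 4:W, 6:A, 13:O, 15:A, 16:A, 17:A
edges: (15,16,f); (15,17,a); (16,13,a); (16,13,f); (17,4,f); (17,16,a)


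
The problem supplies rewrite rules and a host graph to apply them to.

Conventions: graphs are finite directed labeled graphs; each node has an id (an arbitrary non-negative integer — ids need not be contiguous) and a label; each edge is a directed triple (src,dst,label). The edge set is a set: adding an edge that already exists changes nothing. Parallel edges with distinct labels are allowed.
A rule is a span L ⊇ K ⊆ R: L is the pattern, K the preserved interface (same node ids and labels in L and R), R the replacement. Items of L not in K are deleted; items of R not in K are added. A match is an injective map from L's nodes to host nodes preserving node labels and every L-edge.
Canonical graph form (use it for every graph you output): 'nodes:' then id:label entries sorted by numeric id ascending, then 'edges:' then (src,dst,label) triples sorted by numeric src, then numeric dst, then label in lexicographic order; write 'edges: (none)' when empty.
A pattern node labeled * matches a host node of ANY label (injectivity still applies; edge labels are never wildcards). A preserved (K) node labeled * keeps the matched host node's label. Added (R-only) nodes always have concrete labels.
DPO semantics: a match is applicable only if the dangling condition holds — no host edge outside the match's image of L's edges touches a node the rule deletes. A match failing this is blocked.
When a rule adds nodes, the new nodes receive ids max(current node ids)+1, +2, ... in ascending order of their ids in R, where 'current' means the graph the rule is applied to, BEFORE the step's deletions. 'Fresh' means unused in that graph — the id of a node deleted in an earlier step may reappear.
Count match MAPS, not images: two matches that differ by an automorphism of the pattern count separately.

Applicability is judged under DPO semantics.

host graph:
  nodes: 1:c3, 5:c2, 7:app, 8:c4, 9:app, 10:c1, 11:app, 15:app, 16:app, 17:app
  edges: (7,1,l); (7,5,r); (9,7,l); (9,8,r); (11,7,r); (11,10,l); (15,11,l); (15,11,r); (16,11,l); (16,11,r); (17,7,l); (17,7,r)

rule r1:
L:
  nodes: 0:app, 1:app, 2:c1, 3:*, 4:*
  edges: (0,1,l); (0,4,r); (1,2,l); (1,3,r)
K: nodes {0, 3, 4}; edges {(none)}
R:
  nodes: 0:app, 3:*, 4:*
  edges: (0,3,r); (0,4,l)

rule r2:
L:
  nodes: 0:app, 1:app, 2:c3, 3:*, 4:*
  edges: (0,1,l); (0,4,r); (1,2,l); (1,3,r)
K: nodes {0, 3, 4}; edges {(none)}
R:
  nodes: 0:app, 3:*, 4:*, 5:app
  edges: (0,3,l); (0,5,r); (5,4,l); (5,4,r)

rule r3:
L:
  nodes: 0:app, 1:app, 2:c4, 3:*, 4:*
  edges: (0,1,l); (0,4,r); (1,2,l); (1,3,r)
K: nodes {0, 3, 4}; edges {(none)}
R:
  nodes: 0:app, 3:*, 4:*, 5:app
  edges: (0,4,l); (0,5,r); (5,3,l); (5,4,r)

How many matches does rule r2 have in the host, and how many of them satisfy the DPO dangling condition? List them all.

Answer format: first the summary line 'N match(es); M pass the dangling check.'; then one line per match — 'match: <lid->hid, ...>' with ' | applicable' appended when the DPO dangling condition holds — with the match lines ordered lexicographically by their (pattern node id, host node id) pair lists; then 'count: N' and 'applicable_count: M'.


1 match(es); 0 pass the dangling check.
match: 0->9, 1->7, 2->1, 3->5, 4->8
count: 1
applicable_count: 0


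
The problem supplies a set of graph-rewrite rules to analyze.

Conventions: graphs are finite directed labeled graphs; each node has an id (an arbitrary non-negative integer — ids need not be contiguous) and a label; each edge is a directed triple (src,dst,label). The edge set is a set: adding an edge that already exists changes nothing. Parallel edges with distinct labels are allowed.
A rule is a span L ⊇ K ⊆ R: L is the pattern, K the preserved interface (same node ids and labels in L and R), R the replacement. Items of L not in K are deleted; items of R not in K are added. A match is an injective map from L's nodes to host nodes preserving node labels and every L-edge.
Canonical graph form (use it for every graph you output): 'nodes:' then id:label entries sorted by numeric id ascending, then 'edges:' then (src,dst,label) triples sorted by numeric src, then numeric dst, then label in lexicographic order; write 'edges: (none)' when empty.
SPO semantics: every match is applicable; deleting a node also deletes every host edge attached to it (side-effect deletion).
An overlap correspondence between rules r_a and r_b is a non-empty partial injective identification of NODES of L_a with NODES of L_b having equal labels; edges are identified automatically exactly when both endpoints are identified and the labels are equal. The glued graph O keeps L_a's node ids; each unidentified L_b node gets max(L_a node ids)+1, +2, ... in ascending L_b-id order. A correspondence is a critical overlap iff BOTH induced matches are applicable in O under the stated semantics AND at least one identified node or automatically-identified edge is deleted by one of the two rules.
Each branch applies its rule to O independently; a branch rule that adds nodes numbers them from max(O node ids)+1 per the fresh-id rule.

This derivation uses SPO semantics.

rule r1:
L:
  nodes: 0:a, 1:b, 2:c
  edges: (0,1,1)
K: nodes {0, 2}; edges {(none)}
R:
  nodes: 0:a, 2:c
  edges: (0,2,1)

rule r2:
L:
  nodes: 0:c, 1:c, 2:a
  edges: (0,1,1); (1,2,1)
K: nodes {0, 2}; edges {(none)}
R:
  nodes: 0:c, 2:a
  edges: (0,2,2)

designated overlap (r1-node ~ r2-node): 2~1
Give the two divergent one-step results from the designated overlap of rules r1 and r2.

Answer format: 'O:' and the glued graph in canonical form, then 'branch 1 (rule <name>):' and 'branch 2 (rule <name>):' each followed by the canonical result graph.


O:
nodes: 0:a, 1:b, 2:c, 3:c, 4:a
edges: (0,1,1); (2,4,1); (3,2,1)
branch 1 (rule r1):
nodes: 0:a, 2:c, 3:c, 4:a
edges: (0,2,1); (2,4,1); (3,2,1)
branch 2 (rule r2):
nodes: 0:a, 1:b, 3:c, 4:a
edges: (0,1,1); (3,4,2)


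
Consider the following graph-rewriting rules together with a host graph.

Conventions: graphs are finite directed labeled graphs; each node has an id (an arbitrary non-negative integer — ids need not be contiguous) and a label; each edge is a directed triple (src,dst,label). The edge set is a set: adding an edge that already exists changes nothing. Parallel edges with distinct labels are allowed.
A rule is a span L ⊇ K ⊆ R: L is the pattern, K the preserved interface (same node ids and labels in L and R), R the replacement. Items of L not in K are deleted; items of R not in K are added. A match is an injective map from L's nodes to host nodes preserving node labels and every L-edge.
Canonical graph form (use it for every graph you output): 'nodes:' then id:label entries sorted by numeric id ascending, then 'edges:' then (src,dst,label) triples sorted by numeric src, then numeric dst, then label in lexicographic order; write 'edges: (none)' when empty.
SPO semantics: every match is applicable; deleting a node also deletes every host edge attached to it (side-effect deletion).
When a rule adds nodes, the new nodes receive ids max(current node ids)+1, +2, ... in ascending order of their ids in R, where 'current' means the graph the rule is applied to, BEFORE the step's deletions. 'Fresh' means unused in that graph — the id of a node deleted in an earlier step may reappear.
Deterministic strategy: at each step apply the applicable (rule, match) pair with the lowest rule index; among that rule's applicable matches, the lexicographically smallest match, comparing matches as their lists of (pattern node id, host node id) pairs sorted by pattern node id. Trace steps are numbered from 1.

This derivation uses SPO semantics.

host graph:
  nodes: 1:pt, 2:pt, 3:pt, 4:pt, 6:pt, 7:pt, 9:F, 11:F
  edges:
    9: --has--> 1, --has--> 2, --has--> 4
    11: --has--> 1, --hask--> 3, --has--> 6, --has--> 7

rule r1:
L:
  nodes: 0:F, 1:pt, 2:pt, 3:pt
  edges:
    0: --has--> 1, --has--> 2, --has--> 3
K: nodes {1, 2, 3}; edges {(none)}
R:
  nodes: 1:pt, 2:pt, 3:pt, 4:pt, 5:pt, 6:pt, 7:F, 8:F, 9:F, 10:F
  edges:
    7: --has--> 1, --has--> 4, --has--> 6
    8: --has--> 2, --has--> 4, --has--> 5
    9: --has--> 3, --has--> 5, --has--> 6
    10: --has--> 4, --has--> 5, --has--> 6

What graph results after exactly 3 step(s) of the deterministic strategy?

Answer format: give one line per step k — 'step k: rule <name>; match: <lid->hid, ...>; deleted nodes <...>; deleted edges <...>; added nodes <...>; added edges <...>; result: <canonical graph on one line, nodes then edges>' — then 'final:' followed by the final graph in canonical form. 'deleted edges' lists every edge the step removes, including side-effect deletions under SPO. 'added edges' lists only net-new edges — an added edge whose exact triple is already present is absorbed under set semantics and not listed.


step 1: rule r1; match: 0->9, 1->1, 2->2, 3->4; deleted nodes 9; deleted edges (9,1,has); (9,2,has); (9,4,has); added nodes 12, 13, 14, 15, 16, 17, 18; added edges (15,1,has); (15,12,has); (15,14,has); (16,2,has); (16,12,has); (16,13,has); (17,4,has); (17,13,has); (17,14,has); (18,12,has); (18,13,has); (18,14,has); result: nodes: 1:pt, 2:pt, 3:pt, 4:pt, 6:pt, 7:pt, 11:F, 12:pt, 13:pt, 14:pt, 15:F, 16:F, 17:F, 18:F edges: (11,1,has); (11,3,hask); (11,6,has); (11,7,has); (15,1,has); (15,12,has); (15,14,has); (16,2,has); (16,12,has); (16,13,has); (17,4,has); (17,13,has); (17,14,has); (18,12,has); (18,13,has); (18,14,has)
step 2: rule r1; match: 0->11, 1->1, 2->6, 3->7; deleted nodes 11; deleted edges (11,1,has); (11,3,hask); (11,6,has); (11,7,has); added nodes 19, 20, 21, 22, 23, 24, 25; added edges (22,1,has); (22,19,has); (22,21,has); (23,6,has); (23,19,has); (23,20,has); (24,7,has); (24,20,has); (24,21,has); (25,19,has); (25,20,has); (25,21,has); result: nodes: 1:pt, 2:pt, 3:pt, 4:pt, 6:pt, 7:pt, 12:pt, 13:pt, 14:pt, 15:F, 16:F, 17:F, 18:F, 19:pt, 20:pt, 21:pt, 22:F, 23:F, 24:F, 25:F edges: (15,1,has); (15,12,has); (15,14,has); (16,2,has); (16,12,has); (16,13,has); (17,4,has); (17,13,has); (17,14,has); (18,12,has); (18,13,has); (18,14,has); (22,1,has); (22,19,has); (22,21,has); (23,6,has); (23,19,has); (23,20,has); (24,7,has); (24,20,has); (24,21,has); (25,19,has); (25,20,has); (25,21,has)
step 3: rule r1; match: 0->15, 1->1, 2->12, 3->14; deleted nodes 15; deleted edges (15,1,has); (15,12,has); (15,14,has); added nodes 26, 27, 28, 29, 30, 31, 32; added edges (29,1,has); (29,26,has); (29,28,has); (30,12,has); (30,26,has); (30,27,has); (31,14,has); (31,27,has); (31,28,has); (32,26,has); (32,27,has); (32,28,has); result: nodes: 1:pt, 2:pt, 3:pt, 4:pt, 6:pt, 7:pt, 12:pt, 13:pt, 14:pt, 16:F, 17:F, 18:F, 19:pt, 20:pt, 21:pt, 22:F, 23:F, 24:F, 25:F, 26:pt, 27:pt, 28:pt, 29:F, 30:F, 31:F, 32:F edges: (16,2,has); (16,12,has); (16,13,has); (17,4,has); (17,13,has); (17,14,has); (18,12,has); (18,13,has); (18,14,has); (22,1,has); (22,19,has); (22,21,has); (23,6,has); (23,19,has); (23,20,has); (24,7,has); (24,20,has); (24,21,has); (25,19,has); (25,20,has); (25,21,has); (29,1,has); (29,26,has); (29,28,has); (30,12,has); (30,26,has); (30,27,has); (31,14,has); (31,27,has); (31,28,has); (32,26,has); (32,27,has); (32,28,has)
final:
nodes: 1:pt, 2:pt, 3:pt, 4:pt, 6:pt, 7:pt, 12:pt, 13:pt, 14:pt, 16:F, 17:F, 18:F, 19:pt, 20:pt, 21:pt, 22:F, 23:F, 24:F, 25:F, 26:pt, 27:pt, 28:pt, 29:F, 30:F, 31:F, 32:F
edges: (16,2,has); (16,12,has); (16,13,has); (17,4,has); (17,13,has); (17,14,has); (18,12,has); (18,13,has); (18,14,has); (22,1,has); (22,19,has); (22,21,has); (23,6,has); (23,19,has); (23,20,has); (24,7,has); (24,20,has); (24,21,has); (25,19,has); (25,20,has); (25,21,has); (29,1,has); (29,26,has); (29,28,has); (30,12,has); (30,26,has); (30,27,has); (31,14,has); (31,27,has); (31,28,has); (32,26,has); (32,27,has); (32,28,has)


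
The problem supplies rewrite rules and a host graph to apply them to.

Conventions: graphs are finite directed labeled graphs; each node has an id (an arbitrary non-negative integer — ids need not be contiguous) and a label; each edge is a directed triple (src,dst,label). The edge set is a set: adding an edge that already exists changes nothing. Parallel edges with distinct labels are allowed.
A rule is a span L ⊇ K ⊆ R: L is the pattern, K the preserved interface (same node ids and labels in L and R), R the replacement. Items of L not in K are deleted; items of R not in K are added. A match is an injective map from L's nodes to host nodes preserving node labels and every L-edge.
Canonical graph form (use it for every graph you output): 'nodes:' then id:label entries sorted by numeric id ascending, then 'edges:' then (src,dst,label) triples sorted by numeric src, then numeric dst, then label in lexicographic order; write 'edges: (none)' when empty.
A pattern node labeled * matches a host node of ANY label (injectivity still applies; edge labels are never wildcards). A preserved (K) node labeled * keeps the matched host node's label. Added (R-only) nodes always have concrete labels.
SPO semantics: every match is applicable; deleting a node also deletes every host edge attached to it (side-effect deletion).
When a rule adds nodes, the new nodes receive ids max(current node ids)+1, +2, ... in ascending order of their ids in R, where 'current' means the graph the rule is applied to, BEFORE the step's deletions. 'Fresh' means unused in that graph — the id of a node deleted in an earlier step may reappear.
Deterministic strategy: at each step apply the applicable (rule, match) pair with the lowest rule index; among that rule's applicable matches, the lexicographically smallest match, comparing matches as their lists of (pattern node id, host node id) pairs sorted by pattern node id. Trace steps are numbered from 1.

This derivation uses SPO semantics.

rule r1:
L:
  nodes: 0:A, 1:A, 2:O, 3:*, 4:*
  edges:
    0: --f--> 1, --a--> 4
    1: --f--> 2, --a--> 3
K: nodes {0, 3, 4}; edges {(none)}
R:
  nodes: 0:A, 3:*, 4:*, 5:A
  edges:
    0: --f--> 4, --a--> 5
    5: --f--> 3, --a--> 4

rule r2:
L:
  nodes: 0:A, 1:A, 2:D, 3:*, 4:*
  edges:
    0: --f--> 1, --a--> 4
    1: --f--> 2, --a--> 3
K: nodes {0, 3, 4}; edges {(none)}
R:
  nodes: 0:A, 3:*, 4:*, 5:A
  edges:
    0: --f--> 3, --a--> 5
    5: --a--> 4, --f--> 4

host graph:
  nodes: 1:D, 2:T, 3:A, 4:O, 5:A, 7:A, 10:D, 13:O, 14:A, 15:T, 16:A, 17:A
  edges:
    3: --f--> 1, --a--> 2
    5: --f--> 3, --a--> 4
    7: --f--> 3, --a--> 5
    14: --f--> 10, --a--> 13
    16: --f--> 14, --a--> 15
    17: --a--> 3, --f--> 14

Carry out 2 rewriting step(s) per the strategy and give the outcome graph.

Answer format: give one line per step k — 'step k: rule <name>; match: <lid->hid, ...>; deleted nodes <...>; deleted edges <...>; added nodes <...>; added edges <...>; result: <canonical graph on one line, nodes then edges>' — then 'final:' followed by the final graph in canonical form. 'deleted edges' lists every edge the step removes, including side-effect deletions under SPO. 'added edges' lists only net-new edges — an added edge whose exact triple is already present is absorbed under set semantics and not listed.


step 1: rule r2; match: 0->5, 1->3, 2->1, 3->2, 4->4; deleted nodes 1, 3; deleted edges (3,1,f); (3,2,a); (5,3,f); (5,4,a); (7,3,f); (17,3,a); added nodes 18; added edges (5,2,f); (5,18,a); (18,4,a); (18,4,f); result: nodes: 2:T, 4:O, 5:A, 7:A, 10:D, 13:O, 14:A, 15:T, 16:A, 17:A, 18:A edges: (5,2,f); (5,18,a); (7,5,a); (14,10,f); (14,13,a); (16,14,f); (16,15,a); (17,14,f); (18,4,a); (18,4,f)
step 2: rule r2; match: 0->16, 1->14, 2->10, 3->13, 4->15; deleted nodes 10, 14; deleted edges (14,10,f); (14,13,a); (16,14,f); (16,15,a); (17,14,f); added nodes 19; added edges (16,13,f); (16,19,a); (19,15,a); (19,15,f); result: nodes: 2:T, 4:O, 5:A, 7:A, 13:O, 15:T, 16:A, 17:A, 18:A, 19:A edges: (5,2,f); (5,18,a); (7,5,a); (16,13,f); (16,19,a); (18,4,a); (18,4,f); (19,15,a); (19,15,f)
final:
nodes: 2:T, 4:O, 5:A, 7:A, 13:O, 15:T, 16:A, 17:A, 18:A, 19:A
edges: (5,2,f); (5,18,a); (7,5,a); (16,13,f); (16,19,a); (18,4,a); (18,4,f); (19,15,a); (19,15,f)


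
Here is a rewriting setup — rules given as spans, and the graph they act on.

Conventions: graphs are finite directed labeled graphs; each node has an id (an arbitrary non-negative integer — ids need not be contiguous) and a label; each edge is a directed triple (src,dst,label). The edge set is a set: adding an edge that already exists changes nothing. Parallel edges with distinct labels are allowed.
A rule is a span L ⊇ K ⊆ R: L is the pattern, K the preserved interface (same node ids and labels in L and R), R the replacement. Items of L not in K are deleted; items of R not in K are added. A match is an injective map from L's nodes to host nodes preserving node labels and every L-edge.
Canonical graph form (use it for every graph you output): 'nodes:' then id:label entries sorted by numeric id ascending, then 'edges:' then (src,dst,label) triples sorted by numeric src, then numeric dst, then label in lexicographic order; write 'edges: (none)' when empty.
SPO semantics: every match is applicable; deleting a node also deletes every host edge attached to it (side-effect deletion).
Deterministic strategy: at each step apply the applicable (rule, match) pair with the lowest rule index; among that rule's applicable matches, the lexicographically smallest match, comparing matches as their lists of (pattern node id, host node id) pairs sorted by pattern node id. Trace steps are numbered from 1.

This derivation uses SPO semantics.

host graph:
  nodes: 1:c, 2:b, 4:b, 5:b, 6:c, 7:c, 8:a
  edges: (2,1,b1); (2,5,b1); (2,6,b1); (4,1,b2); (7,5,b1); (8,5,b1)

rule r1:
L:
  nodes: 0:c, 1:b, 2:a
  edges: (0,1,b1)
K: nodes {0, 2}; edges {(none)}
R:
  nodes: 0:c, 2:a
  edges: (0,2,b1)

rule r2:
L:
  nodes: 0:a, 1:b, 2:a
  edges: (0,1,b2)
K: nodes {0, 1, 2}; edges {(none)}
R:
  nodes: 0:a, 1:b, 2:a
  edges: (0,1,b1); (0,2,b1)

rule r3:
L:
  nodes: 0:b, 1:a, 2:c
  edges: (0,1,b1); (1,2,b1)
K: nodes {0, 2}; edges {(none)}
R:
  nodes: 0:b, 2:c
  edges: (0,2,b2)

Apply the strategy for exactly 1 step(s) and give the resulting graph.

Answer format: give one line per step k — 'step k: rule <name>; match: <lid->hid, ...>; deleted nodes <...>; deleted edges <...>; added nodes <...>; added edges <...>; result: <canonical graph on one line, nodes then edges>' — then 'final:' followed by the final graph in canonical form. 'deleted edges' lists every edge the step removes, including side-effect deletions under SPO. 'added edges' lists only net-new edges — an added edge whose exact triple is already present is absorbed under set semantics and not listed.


step 1: rule r1; match: 0->7, 1->5, 2->8; deleted nodes 5; deleted edges (2,5,b1); (7,5,b1); (8,5,b1); added nodes (none); added edges (7,8,b1); result: nodes: 1:c, 2:b, 4:b, 6:c, 7:c, 8:a edges: (2,1,b1); (2,6,b1); (4,1,b2); (7,8,b1)
final:
nodes: 1:c, 2:b, 4:b, 6:c, 7:c, 8:a
edges: (2,1,b1); (2,6,b1); (4,1,b2); (7,8,b1)


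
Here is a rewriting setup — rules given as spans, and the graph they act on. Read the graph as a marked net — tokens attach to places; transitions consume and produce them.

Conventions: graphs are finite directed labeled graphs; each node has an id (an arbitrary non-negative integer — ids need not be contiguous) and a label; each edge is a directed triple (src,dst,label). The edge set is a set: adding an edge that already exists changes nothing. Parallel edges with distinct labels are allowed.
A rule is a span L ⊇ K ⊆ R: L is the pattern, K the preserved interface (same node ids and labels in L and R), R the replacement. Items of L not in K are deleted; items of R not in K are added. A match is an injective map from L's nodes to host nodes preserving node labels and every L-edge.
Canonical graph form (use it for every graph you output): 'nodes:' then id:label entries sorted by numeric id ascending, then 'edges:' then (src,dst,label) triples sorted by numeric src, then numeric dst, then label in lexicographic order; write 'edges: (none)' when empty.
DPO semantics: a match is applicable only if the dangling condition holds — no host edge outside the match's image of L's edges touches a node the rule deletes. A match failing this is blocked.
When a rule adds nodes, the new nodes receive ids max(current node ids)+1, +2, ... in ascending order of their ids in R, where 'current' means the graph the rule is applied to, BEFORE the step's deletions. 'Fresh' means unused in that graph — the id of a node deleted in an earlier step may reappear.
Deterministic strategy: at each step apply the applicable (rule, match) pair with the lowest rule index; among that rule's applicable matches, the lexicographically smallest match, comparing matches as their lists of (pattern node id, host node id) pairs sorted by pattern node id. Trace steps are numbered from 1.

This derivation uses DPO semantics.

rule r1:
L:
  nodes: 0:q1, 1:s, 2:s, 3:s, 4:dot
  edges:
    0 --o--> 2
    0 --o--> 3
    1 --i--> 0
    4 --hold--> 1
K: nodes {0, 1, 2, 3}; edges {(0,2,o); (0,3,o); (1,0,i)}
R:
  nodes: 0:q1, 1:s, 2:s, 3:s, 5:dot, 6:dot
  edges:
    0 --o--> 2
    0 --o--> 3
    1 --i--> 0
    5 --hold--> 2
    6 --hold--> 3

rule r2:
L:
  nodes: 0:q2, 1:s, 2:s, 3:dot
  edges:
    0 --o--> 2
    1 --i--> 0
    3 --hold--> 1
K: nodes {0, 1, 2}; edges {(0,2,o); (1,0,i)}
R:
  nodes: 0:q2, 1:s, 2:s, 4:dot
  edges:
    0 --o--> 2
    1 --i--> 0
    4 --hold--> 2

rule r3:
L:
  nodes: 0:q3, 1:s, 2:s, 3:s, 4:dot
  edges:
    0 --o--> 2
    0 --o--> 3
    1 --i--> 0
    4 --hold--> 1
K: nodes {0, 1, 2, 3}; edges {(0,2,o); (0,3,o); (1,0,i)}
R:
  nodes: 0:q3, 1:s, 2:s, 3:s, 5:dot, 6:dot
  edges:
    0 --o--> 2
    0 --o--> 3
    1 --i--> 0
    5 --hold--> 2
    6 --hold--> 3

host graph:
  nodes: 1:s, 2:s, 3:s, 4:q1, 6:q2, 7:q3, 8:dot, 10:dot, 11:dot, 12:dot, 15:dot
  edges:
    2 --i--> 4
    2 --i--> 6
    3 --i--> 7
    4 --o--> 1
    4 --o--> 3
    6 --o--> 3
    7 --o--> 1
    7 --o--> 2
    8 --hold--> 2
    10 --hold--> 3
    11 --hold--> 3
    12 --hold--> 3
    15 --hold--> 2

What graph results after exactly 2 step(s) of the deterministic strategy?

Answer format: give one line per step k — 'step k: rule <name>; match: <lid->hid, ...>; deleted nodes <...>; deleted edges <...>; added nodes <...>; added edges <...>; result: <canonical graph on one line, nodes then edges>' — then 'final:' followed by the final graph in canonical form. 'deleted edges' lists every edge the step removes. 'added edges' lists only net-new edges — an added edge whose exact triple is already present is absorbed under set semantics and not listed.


step 1: rule r1; match: 0->4, 1->2, 2->1, 3->3, 4->8; deleted nodes 8; deleted edges (8,2,hold); added nodes 16, 17; added edges (16,1,hold); (17,3,hold); result: nodes: 1:s, 2:s, 3:s, 4:q1, 6:q2, 7:q3, 10:dot, 11:dot, 12:dot, 15:dot, 16:dot, 17:dot edges: (2,4,i); (2,6,i); (3,7,i); (4,1,o); (4,3,o); (6,3,o); (7,1,o); (7,2,o); (10,3,hold); (11,3,hold); (12,3,hold); (15,2,hold); (16,1,hold); (17,3,hold)
step 2: rule r1; match: 0->4, 1->2, 2->1, 3->3, 4->15; deleted nodes 15; deleted edges (15,2,hold); added nodes 18, 19; added edges (18,1,hold); (19,3,hold); result: nodes: 1:s, 2:s, 3:s, 4:q1, 6:q2, 7:q3, 10:dot, 11:dot, 12:dot, 16:dot, 17:dot, 18:dot, 19:dot edges: (2,4,i); (2,6,i); (3,7,i); (4,1,o); (4,3,o); (6,3,o); (7,1,o); (7,2,o); (10,3,hold); (11,3,hold); (12,3,hold); (16,1,hold); (17,3,hold); (18,1,hold); (19,3,hold)
final:
nodes: 1:s, 2:s, 3:s, 4:q1, 6:q2, 7:q3, 10:dot, 11:dot, 12:dot, 16:dot, 17:dot, 18:dot, 19:dot
edges: (2,4,i); (2,6,i); (3,7,i); (4,1,o); (4,3,o); (6,3,o); (7,1,o); (7,2,o); (10,3,hold); (11,3,hold); (12,3,hold); (16,1,hold); (17,3,hold); (18,1,hold); (19,3,hold)


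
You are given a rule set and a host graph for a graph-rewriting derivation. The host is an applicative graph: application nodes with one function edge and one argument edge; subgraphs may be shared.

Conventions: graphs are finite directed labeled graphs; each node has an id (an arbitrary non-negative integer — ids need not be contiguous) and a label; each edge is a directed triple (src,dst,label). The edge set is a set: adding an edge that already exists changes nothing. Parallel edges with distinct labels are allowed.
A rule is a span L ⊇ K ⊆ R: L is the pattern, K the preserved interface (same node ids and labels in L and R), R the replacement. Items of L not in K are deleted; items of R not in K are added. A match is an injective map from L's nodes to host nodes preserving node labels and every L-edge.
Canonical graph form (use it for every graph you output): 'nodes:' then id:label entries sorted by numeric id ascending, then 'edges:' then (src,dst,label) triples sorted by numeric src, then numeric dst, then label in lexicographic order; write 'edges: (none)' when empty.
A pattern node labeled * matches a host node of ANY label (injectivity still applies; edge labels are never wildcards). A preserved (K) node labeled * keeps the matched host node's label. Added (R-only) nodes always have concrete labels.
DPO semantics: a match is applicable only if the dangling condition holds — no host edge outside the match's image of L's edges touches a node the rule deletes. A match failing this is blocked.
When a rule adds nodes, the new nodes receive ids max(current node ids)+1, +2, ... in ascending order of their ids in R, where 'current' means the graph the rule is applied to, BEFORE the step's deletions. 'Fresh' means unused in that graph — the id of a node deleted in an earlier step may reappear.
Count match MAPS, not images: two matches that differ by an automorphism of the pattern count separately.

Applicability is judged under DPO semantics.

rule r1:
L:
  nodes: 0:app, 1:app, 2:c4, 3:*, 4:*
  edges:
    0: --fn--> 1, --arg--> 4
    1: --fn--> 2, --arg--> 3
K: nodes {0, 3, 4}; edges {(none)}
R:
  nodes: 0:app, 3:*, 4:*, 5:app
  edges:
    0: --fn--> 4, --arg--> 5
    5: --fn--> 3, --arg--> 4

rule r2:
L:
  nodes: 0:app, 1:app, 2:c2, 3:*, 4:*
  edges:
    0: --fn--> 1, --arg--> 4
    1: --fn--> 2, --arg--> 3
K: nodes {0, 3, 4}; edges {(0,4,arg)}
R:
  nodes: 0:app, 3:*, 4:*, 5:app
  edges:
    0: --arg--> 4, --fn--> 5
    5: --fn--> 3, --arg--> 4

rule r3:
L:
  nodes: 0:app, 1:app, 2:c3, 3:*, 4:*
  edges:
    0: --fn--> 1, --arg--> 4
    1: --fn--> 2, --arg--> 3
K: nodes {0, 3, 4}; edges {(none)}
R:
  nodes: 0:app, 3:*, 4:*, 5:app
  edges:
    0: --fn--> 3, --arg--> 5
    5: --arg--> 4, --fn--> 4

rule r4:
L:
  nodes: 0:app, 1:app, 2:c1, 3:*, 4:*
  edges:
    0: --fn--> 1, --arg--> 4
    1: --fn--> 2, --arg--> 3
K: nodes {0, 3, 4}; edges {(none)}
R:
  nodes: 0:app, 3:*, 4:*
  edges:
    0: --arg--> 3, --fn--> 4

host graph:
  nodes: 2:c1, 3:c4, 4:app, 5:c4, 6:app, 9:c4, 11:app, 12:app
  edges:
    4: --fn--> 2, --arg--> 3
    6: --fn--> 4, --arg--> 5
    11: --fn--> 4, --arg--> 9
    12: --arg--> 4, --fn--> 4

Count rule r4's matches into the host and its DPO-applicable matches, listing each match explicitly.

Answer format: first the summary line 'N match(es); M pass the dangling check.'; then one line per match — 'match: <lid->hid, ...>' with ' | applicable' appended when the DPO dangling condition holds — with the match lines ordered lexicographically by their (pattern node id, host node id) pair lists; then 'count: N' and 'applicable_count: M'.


2 match(es); 0 pass the dangling check.
match: 0->6, 1->4, 2->2, 3->3, 4->5
match: 0->11, 1->4, 2->2, 3->3, 4->9
count: 2
applicable_count: 0
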